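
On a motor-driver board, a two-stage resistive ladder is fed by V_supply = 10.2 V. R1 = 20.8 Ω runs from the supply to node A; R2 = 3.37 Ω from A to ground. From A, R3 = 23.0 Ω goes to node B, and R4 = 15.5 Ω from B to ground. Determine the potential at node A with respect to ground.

Looking into the second stage from A: R3 + R4 = 38.50 Ω appears in parallel with R2.
Effective lower resistance at A: R2 ‖ 38.50 = 3.099 Ω.
So V_A = 10.2 × 0.1297 = 1.323 V.

V_A ≈ 1.32 V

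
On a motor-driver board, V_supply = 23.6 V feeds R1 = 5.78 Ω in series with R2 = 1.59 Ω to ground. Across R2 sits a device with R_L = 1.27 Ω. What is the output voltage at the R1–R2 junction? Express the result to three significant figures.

V_out ≈ 2.57 V

R2 ‖ R_L = (1.59 × 1.27)/(1.59 + 1.27) = 0.7060 Ω.
Now apply the divider: V_out = 23.6 × 0.1089 = 2.569 V.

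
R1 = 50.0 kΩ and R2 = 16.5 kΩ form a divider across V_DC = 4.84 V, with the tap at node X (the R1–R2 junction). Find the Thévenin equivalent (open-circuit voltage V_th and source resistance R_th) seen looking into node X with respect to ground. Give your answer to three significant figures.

V_th is the unloaded tap voltage: V_DC · R2/(R1+R2) = 4.84 × 0.2481 = 1.201 V.
With V_DC suppressed (replaced by a short), R_th = R1 ‖ R2 = (50.00 × 16.5)/(50.00 + 16.5) = 12.41 kΩ.

V_th ≈ 1.20 V, R_th ≈ 12.4 kΩ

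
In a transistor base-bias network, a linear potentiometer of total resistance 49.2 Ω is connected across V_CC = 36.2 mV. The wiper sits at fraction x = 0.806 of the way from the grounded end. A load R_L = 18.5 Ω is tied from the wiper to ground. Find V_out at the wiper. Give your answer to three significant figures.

The pot divides into 9.545 Ω above the wiper and 39.66 Ω below.
(x·R_p) ‖ R_L = 12.61 Ω.
Loaded-divider output: V_out = 36.2 × 0.5693 = 20.61 mV.
(Unloaded: V_out = x·V_CC = 29.2 mV.)

V_out ≈ 20.6 mV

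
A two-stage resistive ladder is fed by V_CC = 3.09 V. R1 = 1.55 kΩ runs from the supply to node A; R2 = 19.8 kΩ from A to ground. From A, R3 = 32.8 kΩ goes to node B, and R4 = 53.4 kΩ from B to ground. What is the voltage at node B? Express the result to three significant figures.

V_B ≈ 1.75 V

The second stage (R3 + R4 = 86.20 kΩ) loads node A in parallel with R2.
R2 ‖ (R3+R4) = 16.10 kΩ.
So V_A = 3.09 × 0.9122 = 2.819 V.
Stage 2 is unloaded, so V_B = V_A · R4/(R3+R4) = 2.819 × 53.4/86.20 = 1.746 V.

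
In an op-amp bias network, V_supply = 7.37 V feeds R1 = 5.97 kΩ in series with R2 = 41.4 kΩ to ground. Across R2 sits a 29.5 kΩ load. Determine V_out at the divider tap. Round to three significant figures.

R2 ‖ R_L = (41.4 × 29.5)/(41.4 + 29.5) = 17.23 kΩ.
Then V_out = V_supply · R2'/(R1 + R2') = 7.37 × 17.23/23.20 = 5.473 V.

V_out ≈ 5.47 V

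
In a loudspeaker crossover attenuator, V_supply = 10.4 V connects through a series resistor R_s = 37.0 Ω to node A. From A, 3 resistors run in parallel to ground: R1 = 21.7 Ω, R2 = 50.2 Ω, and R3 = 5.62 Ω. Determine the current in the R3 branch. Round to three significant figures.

I ≈ 0.185 A

Equivalent of the parallel group: R_p = 4.099 Ω.
V_A by voltage divider: V_A = 10.4 × 4.099/(37.0 + 4.099) = 1.037 V.
I(R3) = V_A / R3 = 1.037/5.62 = 0.1846 A.
(Check via current divider: I_total = 0.2530 A; share G_k/ΣG = 0.7294 → same result.)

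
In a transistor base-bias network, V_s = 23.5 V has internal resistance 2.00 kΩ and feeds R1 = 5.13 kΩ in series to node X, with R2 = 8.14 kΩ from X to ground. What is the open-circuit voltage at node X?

V_th ≈ 12.5 V

R1' = 2.00 + 5.13 = 7.130 kΩ (source resistance + R1).
Open-circuit (no load on X): V_th = V_s · R2/(R1' + R2) = 23.5 × 8.14/(7.130 + 8.14) = 12.53 V.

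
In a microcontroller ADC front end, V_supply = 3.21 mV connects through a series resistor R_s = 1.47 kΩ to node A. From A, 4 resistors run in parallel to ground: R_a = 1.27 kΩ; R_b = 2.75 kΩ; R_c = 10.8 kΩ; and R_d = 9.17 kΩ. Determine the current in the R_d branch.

I ≈ 0.117 µA

Parallel bank: R_p = 1/(1/1.27 + 1/2.75 + 1/10.8 + 1/9.17) = 0.7393 kΩ.
V_A by voltage divider: V_A = 3.21 × 0.7393/(1.47 + 0.7393) = 1.074 mV.
I(R_d) = V_A / R_d = 1.074/9.17 = 0.1171 µA.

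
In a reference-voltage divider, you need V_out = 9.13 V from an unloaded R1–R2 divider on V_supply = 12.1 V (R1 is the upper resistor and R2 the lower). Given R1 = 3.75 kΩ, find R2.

R2 ≈ 11.5 kΩ

The divider ratio is R2/(R1+R2) = 9.13/12.1 = 0.7545.
R2 = R1 · 0.7545/(1 − 0.7545) = 11.53 kΩ.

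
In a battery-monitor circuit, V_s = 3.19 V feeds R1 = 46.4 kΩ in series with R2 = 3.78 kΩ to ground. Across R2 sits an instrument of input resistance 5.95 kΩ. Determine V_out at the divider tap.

R2 ‖ R_L = (3.78 × 5.95)/(3.78 + 5.95) = 2.312 kΩ.
Now apply the divider: V_out = 3.19 × 0.04745 = 0.1514 V.

V_out ≈ 0.151 V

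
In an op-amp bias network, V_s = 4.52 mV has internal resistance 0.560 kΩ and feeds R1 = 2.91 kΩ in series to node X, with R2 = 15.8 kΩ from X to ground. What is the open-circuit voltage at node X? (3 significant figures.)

V_th ≈ 3.71 mV

R1' = 0.560 + 2.91 = 3.470 kΩ (source resistance + R1).
V_th is the unloaded tap voltage: V_s · R2/(R1'+R2) = 4.52 × 0.8199 = 3.706 mV.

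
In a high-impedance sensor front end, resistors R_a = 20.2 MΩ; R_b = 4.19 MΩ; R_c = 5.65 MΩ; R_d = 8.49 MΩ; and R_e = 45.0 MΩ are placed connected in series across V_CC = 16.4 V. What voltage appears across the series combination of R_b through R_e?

V ≈ 12.4 V

Series total: ΣR = 20.2 + 4.19 + 5.65 + 8.49 + 45.0 = 83.53 MΩ.
R_{R_b..R_e} = 4.19 + 5.65 + 8.49 + 45.0 = 63.33 MΩ.
V = V_CC · R/ΣR = 16.4 × 0.7582 = 12.43 V.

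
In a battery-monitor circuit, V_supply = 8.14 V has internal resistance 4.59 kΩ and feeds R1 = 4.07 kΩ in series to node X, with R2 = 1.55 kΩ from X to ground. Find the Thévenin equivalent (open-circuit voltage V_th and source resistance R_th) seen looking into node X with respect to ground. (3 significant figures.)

V_th ≈ 1.24 V, R_th ≈ 1.31 kΩ

R1' = 4.59 + 4.07 = 8.660 kΩ (source resistance + R1).
With X open, the divider is unloaded: V_th = 8.14 × 1.55/10.21 = 1.236 V.
Looking into X with the source shorted: R_th = R1'·R2/(R1'+R2) = 8.660 × 1.55/10.21 = 1.315 kΩ.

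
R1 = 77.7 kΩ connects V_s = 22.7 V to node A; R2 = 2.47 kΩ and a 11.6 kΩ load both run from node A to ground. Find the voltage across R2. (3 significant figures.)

V_out ≈ 0.580 V

R2 ‖ R_L = (2.47 × 11.6)/(2.47 + 11.6) = 2.036 kΩ.
Now apply the divider: V_out = 22.7 × 0.02554 = 0.5797 V.
(Unloaded it would be 0.699 V; the load pulls it down.)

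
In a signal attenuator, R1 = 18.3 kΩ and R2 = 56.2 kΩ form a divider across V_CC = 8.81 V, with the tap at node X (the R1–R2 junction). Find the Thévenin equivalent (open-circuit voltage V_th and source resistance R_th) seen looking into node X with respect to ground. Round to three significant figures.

Open-circuit (no load on X): V_th = V_CC · R2/(R1 + R2) = 8.81 × 56.2/(18.30 + 56.2) = 6.646 V.
Looking into X with the source shorted: R_th = R1·R2/(R1+R2) = 18.30 × 56.2/74.50 = 13.80 kΩ.

V_th ≈ 6.65 V, R_th ≈ 13.8 kΩ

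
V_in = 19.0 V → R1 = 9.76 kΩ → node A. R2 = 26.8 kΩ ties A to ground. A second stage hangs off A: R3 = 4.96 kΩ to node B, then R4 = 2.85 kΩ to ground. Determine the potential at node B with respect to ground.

The second stage (R3 + R4 = 7.810 kΩ) loads node A in parallel with R2.
Effective lower resistance at A: R2 ‖ 7.810 = 6.048 kΩ.
First divider: V_A = V_in · 6.048/(9.76 + 6.048) = 7.269 V.
Then the unloaded second divider: V_B = V_A × R4/(R3+R4) = 7.269 × 0.3649 = 2.653 V.

V_B ≈ 2.65 V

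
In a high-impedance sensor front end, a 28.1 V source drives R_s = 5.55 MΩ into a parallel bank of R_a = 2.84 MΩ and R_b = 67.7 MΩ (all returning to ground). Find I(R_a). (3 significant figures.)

Combine the parallel branches: R_p = (1/2.84 + 1/67.7)⁻¹ = 2.726 MΩ.
Node voltage V_A = V_CC · R_p/(R_s + R_p) = 28.1 × 0.3294 = 9.255 V.
Branch current I = V_A/R_a = 9.255/2.84 = 3.259 µA.

I ≈ 3.26 µA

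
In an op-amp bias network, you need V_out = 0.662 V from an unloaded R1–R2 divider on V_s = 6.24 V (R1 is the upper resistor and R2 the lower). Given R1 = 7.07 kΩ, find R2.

R2 ≈ 0.839 kΩ

V_out/V_s = R2/(R1+R2) = 0.1061.
R2 = R1 · 0.1061/(1 − 0.1061) = 0.8391 kΩ.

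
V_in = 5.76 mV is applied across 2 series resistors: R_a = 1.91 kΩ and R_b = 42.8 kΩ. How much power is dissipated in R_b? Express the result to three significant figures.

The common current is I = 5.76/44.71 = 0.1288 µA.
P = I²R = 0.01660 × 42.8 = 0.7104 nW.

P ≈ 0.710 nW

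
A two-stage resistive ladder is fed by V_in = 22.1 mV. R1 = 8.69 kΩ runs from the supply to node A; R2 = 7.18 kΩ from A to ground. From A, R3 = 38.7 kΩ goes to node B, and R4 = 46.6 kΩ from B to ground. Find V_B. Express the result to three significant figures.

Node A sees R2 in parallel with the series input of stage 2, R3 + R4 = 85.30 kΩ.
Effective lower resistance at A: R2 ‖ 85.30 = 6.623 kΩ.
V_A = 22.1 × 6.623/(8.69 + 6.623) = 9.558 mV.
Then the unloaded second divider: V_B = V_A × R4/(R3+R4) = 9.558 × 0.5463 = 5.222 mV.

V_B ≈ 5.22 mV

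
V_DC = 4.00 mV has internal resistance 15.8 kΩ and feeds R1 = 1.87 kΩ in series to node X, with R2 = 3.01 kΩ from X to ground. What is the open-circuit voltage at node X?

R1' = 15.8 + 1.87 = 17.67 kΩ (source resistance + R1).
V_th is the unloaded tap voltage: V_DC · R2/(R1'+R2) = 4.00 × 0.1456 = 0.5822 mV.

V_th ≈ 0.582 mV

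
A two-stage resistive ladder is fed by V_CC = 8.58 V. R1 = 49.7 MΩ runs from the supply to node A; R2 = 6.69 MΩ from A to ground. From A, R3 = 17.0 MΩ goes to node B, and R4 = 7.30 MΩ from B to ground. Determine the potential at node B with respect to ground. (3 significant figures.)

Node A sees R2 in parallel with the series input of stage 2, R3 + R4 = 24.30 MΩ.
Effective lower resistance at A: R2 ‖ 24.30 = 5.246 MΩ.
V_A = 8.58 × 5.246/(49.7 + 5.246) = 0.8192 V.
Stage 2 is unloaded, so V_B = V_A · R4/(R3+R4) = 0.8192 × 7.30/24.30 = 0.2461 V.

V_B ≈ 0.246 V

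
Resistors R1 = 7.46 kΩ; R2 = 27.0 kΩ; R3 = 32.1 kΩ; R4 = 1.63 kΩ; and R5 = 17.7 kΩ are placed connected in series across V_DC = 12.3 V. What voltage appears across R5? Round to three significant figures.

V ≈ 2.53 V

ΣR = 7.46 + 27.0 + 32.1 + 1.63 + 17.7 = 85.89 kΩ.
V = V_DC · R/ΣR = 12.3 × 0.2061 = 2.535 V.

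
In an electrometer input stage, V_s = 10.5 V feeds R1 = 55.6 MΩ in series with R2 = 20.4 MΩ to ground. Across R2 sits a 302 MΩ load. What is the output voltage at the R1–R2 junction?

V_out ≈ 2.69 V

The load sits in parallel with R2, giving an effective lower resistance R2' = R2·R_L/(R2+R_L) = 19.11 MΩ.
Then V_out = V_s · R2'/(R1 + R2') = 10.5 × 19.11/74.71 = 2.686 V.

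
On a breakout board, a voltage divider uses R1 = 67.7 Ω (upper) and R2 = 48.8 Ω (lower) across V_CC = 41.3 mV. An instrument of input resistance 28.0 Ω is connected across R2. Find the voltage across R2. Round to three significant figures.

First combine the lower leg with the load: R2 ‖ R_L = 17.79 Ω.
Voltage divider with the loaded lower leg: V_out = 41.3 × 17.79/(67.7 + 17.79) = 41.3 × 0.2081 = 8.595 mV.

V_out ≈ 8.59 mV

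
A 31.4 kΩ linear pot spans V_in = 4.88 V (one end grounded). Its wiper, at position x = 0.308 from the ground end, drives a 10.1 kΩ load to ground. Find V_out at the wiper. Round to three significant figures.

V_out ≈ 0.904 V

The pot divides into 21.73 kΩ above the wiper and 9.671 kΩ below.
(x·R_p) ‖ R_L = 4.940 kΩ.
V_out = 4.88 × 4.940/(21.73 + 4.940) = 0.9040 V.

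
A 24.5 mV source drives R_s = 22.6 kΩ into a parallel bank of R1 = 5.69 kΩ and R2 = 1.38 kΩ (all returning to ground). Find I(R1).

Parallel bank: R_p = 1/(1/5.69 + 1/1.38) = 1.111 kΩ.
V_A = 24.5 × 1.111/23.71 = 1.148 mV.
Branch current I = V_A/R1 = 1.148/5.69 = 0.2017 µA.

I ≈ 0.202 µA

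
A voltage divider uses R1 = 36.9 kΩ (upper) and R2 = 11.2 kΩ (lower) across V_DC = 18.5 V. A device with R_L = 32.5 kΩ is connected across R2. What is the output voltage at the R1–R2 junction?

V_out ≈ 3.41 V

R2 ‖ R_L = (11.2 × 32.5)/(11.2 + 32.5) = 8.330 kΩ.
Then V_out = V_DC · R2'/(R1 + R2') = 18.5 × 8.330/45.23 = 3.407 V.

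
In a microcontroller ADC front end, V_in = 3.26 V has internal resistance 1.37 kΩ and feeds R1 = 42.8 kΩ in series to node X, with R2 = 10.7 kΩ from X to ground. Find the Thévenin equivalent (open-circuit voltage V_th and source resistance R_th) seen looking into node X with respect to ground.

R1' = 1.37 + 42.8 = 44.17 kΩ (source resistance + R1).
With X open, the divider is unloaded: V_th = 3.26 × 10.7/54.87 = 0.6357 V.
Zeroing V_in shorts the top of R1' to ground, so R_th = R1' ‖ R2 = 8.613 kΩ.

V_th ≈ 0.636 V, R_th ≈ 8.61 kΩ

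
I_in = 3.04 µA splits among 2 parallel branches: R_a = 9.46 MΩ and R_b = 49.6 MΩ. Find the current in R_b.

Two-branch current divider: I_k = I_in · R_other/(R_1 + R_2).
I(R_b) = 3.04 × 9.46/(9.46 + 49.6) = 3.04 × 0.1602 = 0.4869 µA.

I ≈ 0.487 µA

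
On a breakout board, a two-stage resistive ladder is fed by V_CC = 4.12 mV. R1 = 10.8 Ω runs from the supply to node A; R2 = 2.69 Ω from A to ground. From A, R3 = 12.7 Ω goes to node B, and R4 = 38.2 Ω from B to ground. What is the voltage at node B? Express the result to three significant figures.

V_B ≈ 0.592 mV

The second stage (R3 + R4 = 50.90 Ω) loads node A in parallel with R2.
R2 ‖ (R3+R4) = 2.555 Ω.
First divider: V_A = V_CC · 2.555/(10.8 + 2.555) = 0.7882 mV.
V_B = V_A × 0.7505 = 0.5915 mV.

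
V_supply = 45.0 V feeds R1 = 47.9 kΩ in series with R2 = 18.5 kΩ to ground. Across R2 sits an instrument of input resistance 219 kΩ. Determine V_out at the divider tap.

V_out ≈ 11.8 V

R2 ‖ R_L = (18.5 × 219)/(18.5 + 219) = 17.06 kΩ.
Voltage divider with the loaded lower leg: V_out = 45.0 × 17.06/(47.9 + 17.06) = 45.0 × 0.2626 = 11.82 V.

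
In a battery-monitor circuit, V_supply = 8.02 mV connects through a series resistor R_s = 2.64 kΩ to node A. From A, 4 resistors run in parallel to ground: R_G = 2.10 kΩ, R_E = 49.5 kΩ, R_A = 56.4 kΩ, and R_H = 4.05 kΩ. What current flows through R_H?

I ≈ 0.658 µA

Equivalent of the parallel group: R_p = 1.314 kΩ.
V_A = 8.02 × 1.314/3.954 = 2.665 mV.
I(R_H) = V_A / R_H = 2.665/4.05 = 0.6581 µA.
(Check via current divider: I_total = 2.028 µA; share G_k/ΣG = 0.3244 → same result.)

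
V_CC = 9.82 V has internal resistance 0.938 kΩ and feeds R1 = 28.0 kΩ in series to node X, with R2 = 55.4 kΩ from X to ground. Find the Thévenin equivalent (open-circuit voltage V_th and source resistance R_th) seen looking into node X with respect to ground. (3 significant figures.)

V_th ≈ 6.45 V, R_th ≈ 19.0 kΩ

R1' = 0.938 + 28.0 = 28.94 kΩ (source resistance + R1).
Open-circuit (no load on X): V_th = V_CC · R2/(R1' + R2) = 9.82 × 55.4/(28.94 + 55.4) = 6.451 V.
Zeroing V_CC shorts the top of R1' to ground, so R_th = R1' ‖ R2 = 19.01 kΩ.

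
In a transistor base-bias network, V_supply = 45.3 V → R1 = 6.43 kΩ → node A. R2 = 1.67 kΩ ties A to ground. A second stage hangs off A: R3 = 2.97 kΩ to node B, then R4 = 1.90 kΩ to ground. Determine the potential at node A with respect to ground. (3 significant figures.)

Node A sees R2 in parallel with the series input of stage 2, R3 + R4 = 4.870 kΩ.
Effective lower resistance at A: R2 ‖ 4.870 = 1.244 kΩ.
First divider: V_A = V_supply · 1.244/(6.43 + 1.244) = 7.341 V.

V_A ≈ 7.34 V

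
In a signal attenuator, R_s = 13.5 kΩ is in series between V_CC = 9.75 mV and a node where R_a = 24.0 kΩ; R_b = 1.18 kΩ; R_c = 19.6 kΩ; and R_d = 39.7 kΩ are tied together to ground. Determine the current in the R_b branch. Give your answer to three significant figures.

Combine the parallel branches: R_p = (1/24.0 + 1/1.18 + 1/19.6 + 1/39.7)⁻¹ = 1.036 kΩ.
V_A by voltage divider: V_A = 9.75 × 1.036/(13.5 + 1.036) = 0.6948 mV.
I(R_b) = V_A / R_b = 0.6948/1.18 = 0.5888 µA.

I ≈ 0.589 µA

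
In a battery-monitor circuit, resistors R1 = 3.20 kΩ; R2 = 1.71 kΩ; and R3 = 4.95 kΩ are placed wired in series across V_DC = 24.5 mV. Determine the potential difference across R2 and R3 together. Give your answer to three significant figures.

V ≈ 16.5 mV

Total series resistance ΣR = 3.20 + 1.71 + 4.95 = 9.860 kΩ.
R_{R2..R3} = 1.71 + 4.95 = 6.660 kΩ.
By the voltage-divider rule, V = 24.5 × 6.660/9.860 = 16.55 mV.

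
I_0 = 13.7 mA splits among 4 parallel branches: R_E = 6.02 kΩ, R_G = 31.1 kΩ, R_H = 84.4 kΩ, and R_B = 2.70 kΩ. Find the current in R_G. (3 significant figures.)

I ≈ 0.759 mA

Conductances: ΣG = 1/6.02 + 1/31.1 + 1/84.4 + 1/2.70 = 0.5805 (1/kΩ).
Current divider: I(R_G) = I_0 · G_k/ΣG = 13.7 × (0.03215/0.5805) = 13.7 × 0.05539 = 0.7589 mA.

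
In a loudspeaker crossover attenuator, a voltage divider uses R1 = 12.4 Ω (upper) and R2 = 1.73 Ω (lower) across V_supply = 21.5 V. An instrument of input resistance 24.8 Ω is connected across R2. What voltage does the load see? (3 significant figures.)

The load sits in parallel with R2, giving an effective lower resistance R2' = R2·R_L/(R2+R_L) = 1.617 Ω.
Now apply the divider: V_out = 21.5 × 0.1154 = 2.480 V.

V_out ≈ 2.48 V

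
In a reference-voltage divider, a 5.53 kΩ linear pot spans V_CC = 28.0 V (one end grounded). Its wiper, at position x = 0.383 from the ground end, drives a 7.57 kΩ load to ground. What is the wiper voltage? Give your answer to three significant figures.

The pot divides into 3.412 kΩ above the wiper and 2.118 kΩ below.
Lower segment in parallel with the load: 2.118 ‖ 7.57 = 1.655 kΩ.
Then V_out = V_CC · 1.655/(3.412 + 1.655) = 9.145 V.

V_out ≈ 9.15 V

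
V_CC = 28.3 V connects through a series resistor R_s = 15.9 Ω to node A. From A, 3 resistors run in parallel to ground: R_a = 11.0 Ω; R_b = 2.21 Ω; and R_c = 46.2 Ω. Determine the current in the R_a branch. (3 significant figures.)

Equivalent of the parallel group: R_p = 1.770 Ω.
V_A by voltage divider: V_A = 28.3 × 1.770/(15.9 + 1.770) = 2.834 V.
Branch current I = V_A/R_a = 2.834/11.0 = 0.2577 A.

I ≈ 0.258 A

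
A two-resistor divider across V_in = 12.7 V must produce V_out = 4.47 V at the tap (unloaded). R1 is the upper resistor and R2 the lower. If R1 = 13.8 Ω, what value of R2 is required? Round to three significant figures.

V_out/V_in = R2/(R1+R2) = 0.3520.
R2 = R1 · 0.3520/(1 − 0.3520) = 7.495 Ω.

R2 ≈ 7.50 Ω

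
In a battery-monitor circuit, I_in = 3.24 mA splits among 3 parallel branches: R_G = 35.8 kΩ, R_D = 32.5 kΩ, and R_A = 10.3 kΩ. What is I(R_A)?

I ≈ 2.02 mA

Total conductance ΣG = 1/35.8 + 1/32.5 + 1/10.3 = 0.1558 (units of 1/kΩ).
By the current-divider rule, I = I_in · G_k/ΣG = 3.24 × 0.6232 = 2.019 mA.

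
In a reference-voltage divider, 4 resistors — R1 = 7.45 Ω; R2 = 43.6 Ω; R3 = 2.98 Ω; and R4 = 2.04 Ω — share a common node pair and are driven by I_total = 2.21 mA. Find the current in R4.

Conductances: ΣG = 1/7.45 + 1/43.6 + 1/2.98 + 1/2.04 = 0.9829 (1/Ω).
By the current-divider rule, I = I_total · G_k/ΣG = 2.21 × 0.4987 = 1.102 mA.

I ≈ 1.10 mA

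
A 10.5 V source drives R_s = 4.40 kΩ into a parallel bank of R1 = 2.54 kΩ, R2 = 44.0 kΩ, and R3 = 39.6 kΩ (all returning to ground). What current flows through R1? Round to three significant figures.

Equivalent of the parallel group: R_p = 2.264 kΩ.
Node voltage V_A = V_supply · R_p/(R_s + R_p) = 10.5 × 0.3397 = 3.567 V.
I(R1) = V_A / R1 = 3.567/2.54 = 1.404 mA.

I ≈ 1.40 mA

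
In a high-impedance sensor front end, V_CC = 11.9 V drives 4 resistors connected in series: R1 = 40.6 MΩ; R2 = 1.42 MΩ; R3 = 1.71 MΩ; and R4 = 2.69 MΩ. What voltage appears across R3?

ΣR = 40.6 + 1.42 + 1.71 + 2.69 = 46.42 MΩ.
V = V_CC · R/ΣR = 11.9 × 0.03684 = 0.4384 V.

V ≈ 0.438 V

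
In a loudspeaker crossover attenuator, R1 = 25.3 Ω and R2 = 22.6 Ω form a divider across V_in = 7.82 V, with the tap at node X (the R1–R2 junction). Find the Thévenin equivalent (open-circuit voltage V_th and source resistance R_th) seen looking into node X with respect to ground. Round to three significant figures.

V_th ≈ 3.69 V, R_th ≈ 11.9 Ω

With X open, the divider is unloaded: V_th = 7.82 × 22.6/47.90 = 3.690 V.
Zeroing V_in shorts the top of R1 to ground, so R_th = R1 ‖ R2 = 11.94 Ω.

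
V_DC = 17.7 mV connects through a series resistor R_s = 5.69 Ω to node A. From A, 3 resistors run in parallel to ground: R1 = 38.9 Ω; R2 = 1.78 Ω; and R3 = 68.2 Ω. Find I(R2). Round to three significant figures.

I ≈ 2.25 mA

Equivalent of the parallel group: R_p = 1.661 Ω.
V_A = 17.7 × 1.661/7.351 = 3.999 mV.
I(R2) = V_A / R2 = 3.999/1.78 = 2.247 mA.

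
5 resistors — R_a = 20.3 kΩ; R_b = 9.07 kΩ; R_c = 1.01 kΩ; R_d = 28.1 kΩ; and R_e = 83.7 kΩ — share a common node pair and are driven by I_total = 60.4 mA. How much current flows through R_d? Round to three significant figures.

ΣG = 1/20.3 + 1/9.07 + 1/1.01 + 1/28.1 + 1/83.7 = 1.197.
Current divider: I(R_d) = I_total · G_k/ΣG = 60.4 × (0.03559/1.197) = 60.4 × 0.02973 = 1.795 mA.

I ≈ 1.80 mA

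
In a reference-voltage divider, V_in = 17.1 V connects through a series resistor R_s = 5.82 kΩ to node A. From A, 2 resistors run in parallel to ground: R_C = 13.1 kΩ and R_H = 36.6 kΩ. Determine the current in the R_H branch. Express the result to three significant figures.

Parallel bank: R_p = 1/(1/13.1 + 1/36.6) = 9.647 kΩ.
V_A by voltage divider: V_A = 17.1 × 9.647/(5.82 + 9.647) = 10.67 V.
Branch current I = V_A/R_H = 10.67/36.6 = 0.2914 mA.

I ≈ 0.291 mA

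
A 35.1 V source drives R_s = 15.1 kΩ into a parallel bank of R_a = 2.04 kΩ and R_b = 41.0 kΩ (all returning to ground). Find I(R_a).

I ≈ 1.96 mA

Equivalent of the parallel group: R_p = 1.943 kΩ.
Node voltage V_A = V_DC · R_p/(R_s + R_p) = 35.1 × 0.1140 = 4.002 V.
I(R_a) = V_A / R_a = 4.002/2.04 = 1.962 mA.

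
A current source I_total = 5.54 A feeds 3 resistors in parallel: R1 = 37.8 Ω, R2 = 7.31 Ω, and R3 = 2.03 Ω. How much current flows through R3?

I ≈ 4.16 A

Conductances: ΣG = 1/37.8 + 1/7.31 + 1/2.03 = 0.6559 (1/Ω).
By the current-divider rule, I = I_total · G_k/ΣG = 5.54 × 0.7511 = 4.161 A.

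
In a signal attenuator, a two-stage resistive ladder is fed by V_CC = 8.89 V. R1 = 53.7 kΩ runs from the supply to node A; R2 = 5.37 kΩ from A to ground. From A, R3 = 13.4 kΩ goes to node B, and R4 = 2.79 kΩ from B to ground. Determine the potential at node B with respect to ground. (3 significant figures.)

The second stage (R3 + R4 = 16.19 kΩ) loads node A in parallel with R2.
Effective lower resistance at A: R2 ‖ 16.19 = 4.032 kΩ.
V_A = 8.89 × 4.032/(53.7 + 4.032) = 0.6209 V.
Stage 2 is unloaded, so V_B = V_A · R4/(R3+R4) = 0.6209 × 2.79/16.19 = 0.1070 V.

V_B ≈ 0.107 V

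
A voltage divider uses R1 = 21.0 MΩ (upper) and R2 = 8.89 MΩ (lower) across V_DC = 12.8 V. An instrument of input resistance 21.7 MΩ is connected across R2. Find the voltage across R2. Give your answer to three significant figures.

First combine the lower leg with the load: R2 ‖ R_L = 6.306 MΩ.
Voltage divider with the loaded lower leg: V_out = 12.8 × 6.306/(21.0 + 6.306) = 12.8 × 0.2309 = 2.956 V.

V_out ≈ 2.96 V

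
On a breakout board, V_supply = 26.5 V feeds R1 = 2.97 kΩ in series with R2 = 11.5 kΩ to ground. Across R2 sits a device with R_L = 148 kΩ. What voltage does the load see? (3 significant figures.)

The load sits in parallel with R2, giving an effective lower resistance R2' = R2·R_L/(R2+R_L) = 10.67 kΩ.
Then V_out = V_supply · R2'/(R1 + R2') = 26.5 × 10.67/13.64 = 20.73 V.

V_out ≈ 20.7 V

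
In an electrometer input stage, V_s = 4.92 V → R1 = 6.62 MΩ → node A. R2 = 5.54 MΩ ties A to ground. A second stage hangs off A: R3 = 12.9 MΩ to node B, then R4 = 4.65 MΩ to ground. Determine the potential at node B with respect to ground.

The second stage (R3 + R4 = 17.55 MΩ) loads node A in parallel with R2.
R2 ‖ (R3+R4) = 4.211 MΩ.
So V_A = 4.92 × 0.3888 = 1.913 V.
Then the unloaded second divider: V_B = V_A × R4/(R3+R4) = 1.913 × 0.2650 = 0.5068 V.

V_B ≈ 0.507 V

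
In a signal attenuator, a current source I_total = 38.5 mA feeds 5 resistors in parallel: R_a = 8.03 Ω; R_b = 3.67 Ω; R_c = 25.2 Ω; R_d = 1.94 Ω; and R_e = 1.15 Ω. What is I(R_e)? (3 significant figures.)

ΣG = 1/8.03 + 1/3.67 + 1/25.2 + 1/1.94 + 1/1.15 = 1.822.
R_e takes the fraction G_k/ΣG = 0.8696/1.822 = 0.4773, so I = 38.5 × 0.4773 = 18.38 mA.

I ≈ 18.4 mA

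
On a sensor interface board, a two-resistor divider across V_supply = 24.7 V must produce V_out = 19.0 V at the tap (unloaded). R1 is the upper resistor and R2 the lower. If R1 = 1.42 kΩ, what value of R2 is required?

Required fraction k = V_out/V_supply = 0.7692.
R2 = R1 · 0.7692/(1 − 0.7692) = 4.733 kΩ.

R2 ≈ 4.73 kΩ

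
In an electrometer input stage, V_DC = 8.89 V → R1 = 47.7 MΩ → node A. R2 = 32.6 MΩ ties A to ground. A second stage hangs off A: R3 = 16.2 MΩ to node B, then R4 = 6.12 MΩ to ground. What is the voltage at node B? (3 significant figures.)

V_B ≈ 0.530 V

The second stage (R3 + R4 = 22.32 MΩ) loads node A in parallel with R2.
Effective lower resistance at A: R2 ‖ 22.32 = 13.25 MΩ.
So V_A = 8.89 × 0.2174 = 1.932 V.
Stage 2 is unloaded, so V_B = V_A · R4/(R3+R4) = 1.932 × 6.12/22.32 = 0.5299 V.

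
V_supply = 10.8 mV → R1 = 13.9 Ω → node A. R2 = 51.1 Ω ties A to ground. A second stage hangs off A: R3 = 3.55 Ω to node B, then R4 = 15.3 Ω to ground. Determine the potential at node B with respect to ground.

V_B ≈ 4.36 mV

Looking into the second stage from A: R3 + R4 = 18.85 Ω appears in parallel with R2.
Effective lower resistance at A: R2 ‖ 18.85 = 13.77 Ω.
First divider: V_A = V_supply · 13.77/(13.9 + 13.77) = 5.375 mV.
Stage 2 is unloaded, so V_B = V_A · R4/(R3+R4) = 5.375 × 15.3/18.85 = 4.362 mV.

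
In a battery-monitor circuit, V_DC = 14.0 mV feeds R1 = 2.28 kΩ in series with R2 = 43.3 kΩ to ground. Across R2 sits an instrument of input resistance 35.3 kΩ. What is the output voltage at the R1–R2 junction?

First combine the lower leg with the load: R2 ‖ R_L = 19.45 kΩ.
Then V_out = V_DC · R2'/(R1 + R2') = 14.0 × 19.45/21.73 = 12.53 mV.

V_out ≈ 12.5 mV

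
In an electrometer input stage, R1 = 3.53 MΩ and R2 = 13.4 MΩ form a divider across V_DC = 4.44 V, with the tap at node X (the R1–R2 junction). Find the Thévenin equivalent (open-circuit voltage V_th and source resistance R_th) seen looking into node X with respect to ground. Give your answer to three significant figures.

V_th is the unloaded tap voltage: V_DC · R2/(R1+R2) = 4.44 × 0.7915 = 3.514 V.
With V_DC suppressed (replaced by a short), R_th = R1 ‖ R2 = (3.530 × 13.4)/(3.530 + 13.4) = 2.794 MΩ.

V_th ≈ 3.51 V, R_th ≈ 2.79 MΩ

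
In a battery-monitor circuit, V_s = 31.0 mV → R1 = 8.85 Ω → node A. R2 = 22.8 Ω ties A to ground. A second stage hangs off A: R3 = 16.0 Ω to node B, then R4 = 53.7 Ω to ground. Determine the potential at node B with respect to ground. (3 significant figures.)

V_B ≈ 15.8 mV

Node A sees R2 in parallel with the series input of stage 2, R3 + R4 = 69.70 Ω.
Effective lower resistance at A: R2 ‖ 69.70 = 17.18 Ω.
V_A = 31.0 × 17.18/(8.85 + 17.18) = 20.46 mV.
V_B = V_A × 0.7704 = 15.76 mV.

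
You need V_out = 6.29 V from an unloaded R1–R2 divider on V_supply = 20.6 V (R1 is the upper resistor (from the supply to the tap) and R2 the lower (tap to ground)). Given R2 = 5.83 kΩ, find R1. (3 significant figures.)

R1 ≈ 13.3 kΩ

V_out/V_supply = R2/(R1+R2) = 0.3053.
So R1 = R2 · (V_supply/V_out − 1) = 5.83 × (20.6/6.29 − 1) = 5.83 × 2.275 = 13.26 kΩ.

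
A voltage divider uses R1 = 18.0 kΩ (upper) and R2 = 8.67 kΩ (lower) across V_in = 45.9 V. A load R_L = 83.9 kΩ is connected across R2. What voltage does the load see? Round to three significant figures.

V_out ≈ 13.9 V

First combine the lower leg with the load: R2 ‖ R_L = 7.858 kΩ.
Then V_out = V_in · R2'/(R1 + R2') = 45.9 × 7.858/25.86 = 13.95 V.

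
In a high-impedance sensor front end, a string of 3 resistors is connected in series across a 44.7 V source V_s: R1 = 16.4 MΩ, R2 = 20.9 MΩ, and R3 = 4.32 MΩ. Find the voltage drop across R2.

ΣR = 16.4 + 20.9 + 4.32 = 41.62 MΩ.
Voltage divider: V = V_s · (20.90 / 41.62) = 44.7 × 0.5022 = 22.45 V.

V ≈ 22.4 V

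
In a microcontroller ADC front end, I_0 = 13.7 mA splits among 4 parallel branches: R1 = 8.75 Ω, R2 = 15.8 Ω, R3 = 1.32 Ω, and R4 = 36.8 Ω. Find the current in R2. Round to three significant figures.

Total conductance ΣG = 1/8.75 + 1/15.8 + 1/1.32 + 1/36.8 = 0.9623 (units of 1/Ω).
R2 takes the fraction G_k/ΣG = 0.06329/0.9623 = 0.06577, so I = 13.7 × 0.06577 = 0.9010 mA.

I ≈ 0.901 mA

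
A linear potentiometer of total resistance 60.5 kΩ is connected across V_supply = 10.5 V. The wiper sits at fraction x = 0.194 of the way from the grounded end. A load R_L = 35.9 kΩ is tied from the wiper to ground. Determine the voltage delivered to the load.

V_out ≈ 1.61 V

The pot divides into 48.76 kΩ above the wiper and 11.74 kΩ below.
(x·R_p) ‖ R_L = 8.845 kΩ.
V_out = 10.5 × 8.845/(48.76 + 8.845) = 1.612 V.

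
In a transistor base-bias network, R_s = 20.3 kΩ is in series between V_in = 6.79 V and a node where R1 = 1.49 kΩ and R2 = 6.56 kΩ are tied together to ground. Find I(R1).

Equivalent of the parallel group: R_p = 1.214 kΩ.
V_A by voltage divider: V_A = 6.79 × 1.214/(20.3 + 1.214) = 0.3832 V.
Branch current I = V_A/R1 = 0.3832/1.49 = 0.2572 mA.
(Equivalently: I_total = 0.3156 mA, then current-divider fraction G_k/ΣG = 0.8149.)

I ≈ 0.257 mA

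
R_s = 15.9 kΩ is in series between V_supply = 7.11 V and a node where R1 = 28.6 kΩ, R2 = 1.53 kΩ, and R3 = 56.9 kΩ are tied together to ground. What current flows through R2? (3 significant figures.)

Parallel bank: R_p = 1/(1/28.6 + 1/1.53 + 1/56.9) = 1.416 kΩ.
V_A by voltage divider: V_A = 7.11 × 1.416/(15.9 + 1.416) = 0.5815 V.
Branch current I = V_A/R2 = 0.5815/1.53 = 0.3800 mA.
(Equivalently: I_total = 0.4106 mA, then current-divider fraction G_k/ΣG = 0.9256.)

I ≈ 0.380 mA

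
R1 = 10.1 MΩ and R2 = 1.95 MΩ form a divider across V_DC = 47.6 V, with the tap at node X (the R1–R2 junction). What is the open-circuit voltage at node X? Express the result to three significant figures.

V_th is the unloaded tap voltage: V_DC · R2/(R1+R2) = 47.6 × 0.1618 = 7.703 V.

V_th ≈ 7.70 V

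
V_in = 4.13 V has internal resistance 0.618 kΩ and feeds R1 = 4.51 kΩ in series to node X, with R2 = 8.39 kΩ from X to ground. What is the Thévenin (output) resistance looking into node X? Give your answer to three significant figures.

R_th ≈ 3.18 kΩ

R1' = 0.618 + 4.51 = 5.128 kΩ (source resistance + R1).
Zeroing V_in shorts the top of R1' to ground, so R_th = R1' ‖ R2 = 3.183 kΩ.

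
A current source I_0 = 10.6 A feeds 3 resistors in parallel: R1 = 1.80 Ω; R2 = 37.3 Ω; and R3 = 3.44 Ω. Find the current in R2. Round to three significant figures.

Total conductance ΣG = 1/1.80 + 1/37.3 + 1/3.44 = 0.8731 (units of 1/Ω).
R2 takes the fraction G_k/ΣG = 0.02681/0.8731 = 0.03071, so I = 10.6 × 0.03071 = 0.3255 A.

I ≈ 0.326 A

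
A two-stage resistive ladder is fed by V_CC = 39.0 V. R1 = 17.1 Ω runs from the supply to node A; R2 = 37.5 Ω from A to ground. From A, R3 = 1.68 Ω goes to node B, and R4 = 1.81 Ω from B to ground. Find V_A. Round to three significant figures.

V_A ≈ 6.14 V

Looking into the second stage from A: R3 + R4 = 3.490 Ω appears in parallel with R2.
Effective lower resistance at A: R2 ‖ 3.490 = 3.193 Ω.
So V_A = 39.0 × 0.1573 = 6.136 V.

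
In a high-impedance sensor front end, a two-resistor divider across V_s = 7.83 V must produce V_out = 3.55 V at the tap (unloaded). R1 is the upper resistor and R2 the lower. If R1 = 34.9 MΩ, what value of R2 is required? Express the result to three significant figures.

The divider ratio is R2/(R1+R2) = 3.55/7.83 = 0.4534.
R2 = R1 · 0.4534/(1 − 0.4534) = 28.95 MΩ.

R2 ≈ 28.9 MΩ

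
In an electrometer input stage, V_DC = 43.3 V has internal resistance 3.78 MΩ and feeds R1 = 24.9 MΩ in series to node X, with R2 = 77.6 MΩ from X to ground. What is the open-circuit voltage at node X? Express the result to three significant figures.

V_th ≈ 31.6 V

R1' = 3.78 + 24.9 = 28.68 MΩ (source resistance + R1).
V_th is the unloaded tap voltage: V_DC · R2/(R1'+R2) = 43.3 × 0.7301 = 31.62 V.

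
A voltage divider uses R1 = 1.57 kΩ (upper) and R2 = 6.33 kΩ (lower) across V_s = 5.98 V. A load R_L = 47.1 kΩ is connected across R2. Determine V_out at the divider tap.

V_out ≈ 4.67 V

First combine the lower leg with the load: R2 ‖ R_L = 5.580 kΩ.
Voltage divider with the loaded lower leg: V_out = 5.98 × 5.580/(1.57 + 5.580) = 5.98 × 0.7804 = 4.667 V.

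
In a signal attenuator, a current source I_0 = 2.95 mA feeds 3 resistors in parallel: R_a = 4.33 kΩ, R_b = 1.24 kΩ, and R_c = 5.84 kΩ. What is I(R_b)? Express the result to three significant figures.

ΣG = 1/4.33 + 1/1.24 + 1/5.84 = 1.209.
By the current-divider rule, I = I_0 · G_k/ΣG = 2.95 × 0.6672 = 1.968 mA.

I ≈ 1.97 mA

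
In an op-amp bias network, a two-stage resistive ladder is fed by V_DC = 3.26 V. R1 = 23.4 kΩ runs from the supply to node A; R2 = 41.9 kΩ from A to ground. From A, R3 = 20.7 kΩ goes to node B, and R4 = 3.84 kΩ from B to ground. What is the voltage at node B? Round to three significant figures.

Looking into the second stage from A: R3 + R4 = 24.54 kΩ appears in parallel with R2.
R2 ‖ (R3+R4) = 15.48 kΩ.
V_A = 3.26 × 15.48/(23.4 + 15.48) = 1.298 V.
Then the unloaded second divider: V_B = V_A × R4/(R3+R4) = 1.298 × 0.1565 = 0.2031 V.

V_B ≈ 0.203 V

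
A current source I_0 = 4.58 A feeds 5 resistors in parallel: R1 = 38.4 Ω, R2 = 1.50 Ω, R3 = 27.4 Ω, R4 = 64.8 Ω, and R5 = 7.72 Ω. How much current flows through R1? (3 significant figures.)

I ≈ 0.136 A

ΣG = 1/38.4 + 1/1.50 + 1/27.4 + 1/64.8 + 1/7.72 = 0.8742.
By the current-divider rule, I = I_0 · G_k/ΣG = 4.58 × 0.02979 = 0.1364 A.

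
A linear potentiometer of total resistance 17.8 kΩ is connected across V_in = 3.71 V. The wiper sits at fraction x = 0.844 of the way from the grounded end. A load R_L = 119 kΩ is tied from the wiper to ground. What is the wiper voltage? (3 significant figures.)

V_out ≈ 3.07 V

Split the track: R_lower = x·R_p = 15.02 kΩ, R_upper = (1−x)·R_p = 2.777 kΩ.
(x·R_p) ‖ R_L = 13.34 kΩ.
V_out = 3.71 × 13.34/(2.777 + 13.34) = 3.071 V.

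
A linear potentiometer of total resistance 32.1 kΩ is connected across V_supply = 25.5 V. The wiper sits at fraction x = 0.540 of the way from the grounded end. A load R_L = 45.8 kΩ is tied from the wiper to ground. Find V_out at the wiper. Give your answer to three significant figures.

The pot divides into 14.77 kΩ above the wiper and 17.33 kΩ below.
R_L loads the lower segment: effective lower R = 12.57 kΩ.
V_out = 25.5 × 12.57/(14.77 + 12.57) = 11.73 V.

V_out ≈ 11.7 V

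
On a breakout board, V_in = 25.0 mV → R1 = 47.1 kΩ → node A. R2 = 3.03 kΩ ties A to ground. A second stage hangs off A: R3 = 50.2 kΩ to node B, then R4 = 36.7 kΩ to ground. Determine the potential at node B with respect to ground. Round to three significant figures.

Looking into the second stage from A: R3 + R4 = 86.90 kΩ appears in parallel with R2.
R2 ‖ (R3+R4) = 2.928 kΩ.
So V_A = 25.0 × 0.05853 = 1.463 mV.
Stage 2 is unloaded, so V_B = V_A · R4/(R3+R4) = 1.463 × 36.7/86.90 = 0.6179 mV.

V_B ≈ 0.618 mV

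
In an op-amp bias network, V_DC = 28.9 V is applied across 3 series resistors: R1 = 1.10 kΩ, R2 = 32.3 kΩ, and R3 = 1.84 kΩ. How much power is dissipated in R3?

P ≈ 1.24 mW

The common current is I = 28.9/35.24 = 0.8201 mA.
V(R3) = I·R = 1.509 V; P = V·I = 1.509 × 0.8201 = 1.237 mW.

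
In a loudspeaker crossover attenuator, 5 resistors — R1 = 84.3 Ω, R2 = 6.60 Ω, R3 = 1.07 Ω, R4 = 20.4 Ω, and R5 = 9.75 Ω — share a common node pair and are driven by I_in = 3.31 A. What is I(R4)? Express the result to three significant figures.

ΣG = 1/84.3 + 1/6.60 + 1/1.07 + 1/20.4 + 1/9.75 = 1.250.
R4 takes the fraction G_k/ΣG = 0.04902/1.250 = 0.03923, so I = 3.31 × 0.03923 = 0.1299 A.

I ≈ 0.130 A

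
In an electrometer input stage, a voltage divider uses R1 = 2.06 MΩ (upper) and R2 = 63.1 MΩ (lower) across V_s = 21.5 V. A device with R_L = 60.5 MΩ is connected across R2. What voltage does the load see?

V_out ≈ 20.2 V

R2 ‖ R_L = (63.1 × 60.5)/(63.1 + 60.5) = 30.89 MΩ.
Then V_out = V_s · R2'/(R1 + R2') = 21.5 × 30.89/32.95 = 20.16 V.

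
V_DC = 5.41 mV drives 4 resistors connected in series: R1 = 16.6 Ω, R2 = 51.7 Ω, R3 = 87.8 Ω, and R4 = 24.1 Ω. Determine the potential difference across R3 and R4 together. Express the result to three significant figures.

ΣR = 16.6 + 51.7 + 87.8 + 24.1 = 180.2 Ω.
R_{R3..R4} = 87.8 + 24.1 = 111.9 Ω.
Voltage divider: V = V_DC · (111.9 / 180.2) = 5.41 × 0.6210 = 3.359 mV.

V ≈ 3.36 mV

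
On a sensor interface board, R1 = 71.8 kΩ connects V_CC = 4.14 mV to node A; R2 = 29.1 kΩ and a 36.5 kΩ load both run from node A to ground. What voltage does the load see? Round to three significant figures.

V_out ≈ 0.762 mV

The load sits in parallel with R2, giving an effective lower resistance R2' = R2·R_L/(R2+R_L) = 16.19 kΩ.
Then V_out = V_CC · R2'/(R1 + R2') = 4.14 × 16.19/87.99 = 0.7618 mV.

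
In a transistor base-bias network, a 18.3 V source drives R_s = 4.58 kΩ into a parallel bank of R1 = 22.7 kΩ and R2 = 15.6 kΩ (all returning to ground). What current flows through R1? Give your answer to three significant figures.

Equivalent of the parallel group: R_p = 9.246 kΩ.
V_A = 18.3 × 9.246/13.83 = 12.24 V.
I(R1) = V_A / R1 = 12.24/22.7 = 0.5391 mA.
(Check via current divider: I_total = 1.324 mA; share G_k/ΣG = 0.4073 → same result.)

I ≈ 0.539 mA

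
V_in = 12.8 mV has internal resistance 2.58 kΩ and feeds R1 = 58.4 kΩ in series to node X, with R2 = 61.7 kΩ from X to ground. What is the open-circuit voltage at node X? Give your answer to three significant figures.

R1' = 2.58 + 58.4 = 60.98 kΩ (source resistance + R1).
With X open, the divider is unloaded: V_th = 12.8 × 61.7/122.7 = 6.438 mV.

V_th ≈ 6.44 mV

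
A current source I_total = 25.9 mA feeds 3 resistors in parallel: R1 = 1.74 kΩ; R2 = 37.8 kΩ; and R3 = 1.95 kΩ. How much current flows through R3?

I ≈ 11.9 mA

Conductances: ΣG = 1/1.74 + 1/37.8 + 1/1.95 = 1.114 (1/kΩ).
By the current-divider rule, I = I_total · G_k/ΣG = 25.9 × 0.4603 = 11.92 mA.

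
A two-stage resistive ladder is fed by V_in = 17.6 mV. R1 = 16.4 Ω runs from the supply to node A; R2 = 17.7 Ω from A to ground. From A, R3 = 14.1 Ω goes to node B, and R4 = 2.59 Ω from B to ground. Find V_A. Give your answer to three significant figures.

V_A ≈ 6.05 mV

Looking into the second stage from A: R3 + R4 = 16.69 Ω appears in parallel with R2.
Effective lower resistance at A: R2 ‖ 16.69 = 8.590 Ω.
So V_A = 17.6 × 0.3437 = 6.050 mV.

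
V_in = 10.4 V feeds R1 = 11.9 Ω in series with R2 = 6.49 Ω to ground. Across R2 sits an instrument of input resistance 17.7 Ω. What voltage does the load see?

V_out ≈ 2.97 V

The load sits in parallel with R2, giving an effective lower resistance R2' = R2·R_L/(R2+R_L) = 4.749 Ω.
Voltage divider with the loaded lower leg: V_out = 10.4 × 4.749/(11.9 + 4.749) = 10.4 × 0.2852 = 2.966 V.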